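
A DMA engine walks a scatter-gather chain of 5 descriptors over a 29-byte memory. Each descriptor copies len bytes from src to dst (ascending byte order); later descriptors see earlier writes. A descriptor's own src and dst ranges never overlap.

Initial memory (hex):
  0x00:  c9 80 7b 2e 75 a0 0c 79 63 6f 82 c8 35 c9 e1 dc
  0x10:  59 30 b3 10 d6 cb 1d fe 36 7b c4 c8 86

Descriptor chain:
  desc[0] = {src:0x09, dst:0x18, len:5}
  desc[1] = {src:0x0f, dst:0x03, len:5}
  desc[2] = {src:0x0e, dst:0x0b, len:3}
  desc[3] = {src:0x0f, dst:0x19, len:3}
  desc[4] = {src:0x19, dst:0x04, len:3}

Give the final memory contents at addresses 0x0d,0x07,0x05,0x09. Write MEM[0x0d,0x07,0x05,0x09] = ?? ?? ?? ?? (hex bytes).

#0 dst[0x18+5] := {0x6f,0x82,0xc8,0x35,0xc9}
#1 dst[0x03+5] := {0xdc,0x59,0x30,0xb3,0x10}
#2 dst[0x0b+3] := {0xe1,0xdc,0x59}
#3 dst[0x19+3] := {0xdc,0x59,0x30}
#4 dst[0x04+3] := {0xdc,0x59,0x30}
query mem[0x0d]=0x59, mem[0x07]=0x10, mem[0x05]=0x59, mem[0x09]=0x6f

MEM[0x0d,0x07,0x05,0x09] = 59 10 59 6f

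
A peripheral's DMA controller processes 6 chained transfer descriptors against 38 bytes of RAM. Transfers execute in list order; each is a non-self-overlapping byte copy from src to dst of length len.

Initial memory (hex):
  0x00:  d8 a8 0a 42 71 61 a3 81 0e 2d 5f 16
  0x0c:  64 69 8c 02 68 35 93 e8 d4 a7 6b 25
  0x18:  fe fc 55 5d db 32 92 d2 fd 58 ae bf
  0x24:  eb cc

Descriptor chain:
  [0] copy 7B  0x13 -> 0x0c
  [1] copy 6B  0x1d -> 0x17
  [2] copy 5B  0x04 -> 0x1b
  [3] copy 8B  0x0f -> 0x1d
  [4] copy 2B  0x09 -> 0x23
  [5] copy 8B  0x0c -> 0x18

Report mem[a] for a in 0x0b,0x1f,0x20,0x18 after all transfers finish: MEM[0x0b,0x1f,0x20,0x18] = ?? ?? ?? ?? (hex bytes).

D0: mem[0x0c..0x12] <- [e8 d4 a7 6b 25 fe fc]
D1: mem[0x17..0x1c] <- [32 92 d2 fd 58 ae]
D2: mem[0x1b..0x1f] <- [71 61 a3 81 0e]
D3: mem[0x1d..0x24] <- [6b 25 fe fc e8 d4 a7 6b]
D4: mem[0x23..0x24] <- [2d 5f]
D5: mem[0x18..0x1f] <- [e8 d4 a7 6b 25 fe fc e8]
query mem[0x0b]=0x16, mem[0x1f]=0xe8, mem[0x20]=0xfc, mem[0x18]=0xe8

MEM[0x0b,0x1f,0x20,0x18] = 16 e8 fc e8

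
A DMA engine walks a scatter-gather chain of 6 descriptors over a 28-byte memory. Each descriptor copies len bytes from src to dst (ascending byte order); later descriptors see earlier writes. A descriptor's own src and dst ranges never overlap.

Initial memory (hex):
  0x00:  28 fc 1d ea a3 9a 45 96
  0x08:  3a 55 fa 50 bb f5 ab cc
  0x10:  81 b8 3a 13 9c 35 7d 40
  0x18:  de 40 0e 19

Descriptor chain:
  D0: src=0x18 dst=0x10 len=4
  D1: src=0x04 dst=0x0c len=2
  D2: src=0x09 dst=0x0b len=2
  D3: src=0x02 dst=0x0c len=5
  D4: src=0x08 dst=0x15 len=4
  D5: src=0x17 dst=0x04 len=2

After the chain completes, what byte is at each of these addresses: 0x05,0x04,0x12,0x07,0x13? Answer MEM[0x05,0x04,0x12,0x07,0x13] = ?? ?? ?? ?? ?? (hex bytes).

D0: mem[0x10..0x13] <- [de 40 0e 19]
D1: mem[0x0c..0x0d] <- [a3 9a]
D2: mem[0x0b..0x0c] <- [55 fa]
D3: mem[0x0c..0x10] <- [1d ea a3 9a 45]
D4: mem[0x15..0x18] <- [3a 55 fa 55]
D5: mem[0x04..0x05] <- [fa 55]
query mem[0x05]=0x55, mem[0x04]=0xfa, mem[0x12]=0x0e, mem[0x07]=0x96, mem[0x13]=0x19

MEM[0x05,0x04,0x12,0x07,0x13] = 55 fa 0e 96 19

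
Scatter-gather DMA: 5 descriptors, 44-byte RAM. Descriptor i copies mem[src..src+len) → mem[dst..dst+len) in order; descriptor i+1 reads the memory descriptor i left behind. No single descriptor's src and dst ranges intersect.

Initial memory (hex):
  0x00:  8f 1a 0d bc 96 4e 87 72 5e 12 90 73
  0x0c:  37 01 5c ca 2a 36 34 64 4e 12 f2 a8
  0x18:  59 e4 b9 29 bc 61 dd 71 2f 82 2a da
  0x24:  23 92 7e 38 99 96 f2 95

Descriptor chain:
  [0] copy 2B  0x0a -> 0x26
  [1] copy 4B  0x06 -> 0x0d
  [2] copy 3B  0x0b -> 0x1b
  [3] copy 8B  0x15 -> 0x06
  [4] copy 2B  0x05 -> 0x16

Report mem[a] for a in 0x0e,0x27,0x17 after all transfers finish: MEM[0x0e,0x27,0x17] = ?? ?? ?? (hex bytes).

MEM[0x0e,0x27,0x17] = 72 73 12

  after D0: wrote 2B at 0x26 = 9073
  after D1: wrote 4B at 0x0d = 87725e12
  after D2: wrote 3B at 0x1b = 733787
  after D3: wrote 8B at 0x06 = 12f2a859e4b97337
  after D4: wrote 2B at 0x16 = 4e12
query mem[0x0e]=0x72, mem[0x27]=0x73, mem[0x17]=0x12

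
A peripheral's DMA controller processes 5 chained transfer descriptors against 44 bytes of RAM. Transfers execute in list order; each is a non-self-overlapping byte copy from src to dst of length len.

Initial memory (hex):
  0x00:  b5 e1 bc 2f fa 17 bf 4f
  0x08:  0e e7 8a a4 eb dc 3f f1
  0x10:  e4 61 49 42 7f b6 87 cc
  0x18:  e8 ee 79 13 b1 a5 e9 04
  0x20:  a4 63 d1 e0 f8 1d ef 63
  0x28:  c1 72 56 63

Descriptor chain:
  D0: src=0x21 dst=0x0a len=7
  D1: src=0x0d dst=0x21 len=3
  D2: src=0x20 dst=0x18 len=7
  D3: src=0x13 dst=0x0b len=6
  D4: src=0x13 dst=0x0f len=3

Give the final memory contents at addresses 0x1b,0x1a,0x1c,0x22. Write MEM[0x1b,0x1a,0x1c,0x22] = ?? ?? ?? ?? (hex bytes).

MEM[0x1b,0x1a,0x1c,0x22] = ef 1d f8 1d

D0: mem[0x0a..0x10] <- [63 d1 e0 f8 1d ef 63]
D1: mem[0x21..0x23] <- [f8 1d ef]
D2: mem[0x18..0x1e] <- [a4 f8 1d ef f8 1d ef]
D3: mem[0x0b..0x10] <- [42 7f b6 87 cc a4]
D4: mem[0x0f..0x11] <- [42 7f b6]
query mem[0x1b]=0xef, mem[0x1a]=0x1d, mem[0x1c]=0xf8, mem[0x22]=0x1d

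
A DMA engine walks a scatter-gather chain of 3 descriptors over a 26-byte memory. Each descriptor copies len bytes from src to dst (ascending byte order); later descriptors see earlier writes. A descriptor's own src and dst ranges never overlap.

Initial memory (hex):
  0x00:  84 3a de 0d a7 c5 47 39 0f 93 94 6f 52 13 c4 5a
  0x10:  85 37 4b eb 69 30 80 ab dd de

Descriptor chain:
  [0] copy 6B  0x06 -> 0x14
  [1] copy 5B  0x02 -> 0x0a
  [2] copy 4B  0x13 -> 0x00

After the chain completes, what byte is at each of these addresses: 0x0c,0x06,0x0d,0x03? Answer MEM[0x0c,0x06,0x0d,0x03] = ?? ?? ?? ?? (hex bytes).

  after D0: wrote 6B at 0x14 = 47390f93946f
  after D1: wrote 5B at 0x0a = de0da7c547
  after D2: wrote 4B at 0x00 = eb47390f
query mem[0x0c]=0xa7, mem[0x06]=0x47, mem[0x0d]=0xc5, mem[0x03]=0x0f

MEM[0x0c,0x06,0x0d,0x03] = a7 47 c5 0f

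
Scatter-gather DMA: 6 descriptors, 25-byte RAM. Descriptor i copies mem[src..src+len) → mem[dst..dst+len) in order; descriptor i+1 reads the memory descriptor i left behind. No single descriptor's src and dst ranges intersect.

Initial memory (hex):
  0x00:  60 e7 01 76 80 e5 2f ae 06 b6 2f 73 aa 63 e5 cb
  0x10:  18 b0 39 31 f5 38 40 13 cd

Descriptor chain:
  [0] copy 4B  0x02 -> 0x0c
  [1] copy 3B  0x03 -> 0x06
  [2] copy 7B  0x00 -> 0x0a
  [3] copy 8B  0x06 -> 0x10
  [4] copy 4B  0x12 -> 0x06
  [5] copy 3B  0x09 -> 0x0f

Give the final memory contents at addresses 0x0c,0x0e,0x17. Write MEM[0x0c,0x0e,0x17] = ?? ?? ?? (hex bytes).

MEM[0x0c,0x0e,0x17] = 01 80 76

#0 dst[0x0c+4] := {0x01,0x76,0x80,0xe5}
#1 dst[0x06+3] := {0x76,0x80,0xe5}
#2 dst[0x0a+7] := {0x60,0xe7,0x01,0x76,0x80,0xe5,0x76}
#3 dst[0x10+8] := {0x76,0x80,0xe5,0xb6,0x60,0xe7,0x01,0x76}
#4 dst[0x06+4] := {0xe5,0xb6,0x60,0xe7}
#5 dst[0x0f+3] := {0xe7,0x60,0xe7}
query mem[0x0c]=0x01, mem[0x0e]=0x80, mem[0x17]=0x76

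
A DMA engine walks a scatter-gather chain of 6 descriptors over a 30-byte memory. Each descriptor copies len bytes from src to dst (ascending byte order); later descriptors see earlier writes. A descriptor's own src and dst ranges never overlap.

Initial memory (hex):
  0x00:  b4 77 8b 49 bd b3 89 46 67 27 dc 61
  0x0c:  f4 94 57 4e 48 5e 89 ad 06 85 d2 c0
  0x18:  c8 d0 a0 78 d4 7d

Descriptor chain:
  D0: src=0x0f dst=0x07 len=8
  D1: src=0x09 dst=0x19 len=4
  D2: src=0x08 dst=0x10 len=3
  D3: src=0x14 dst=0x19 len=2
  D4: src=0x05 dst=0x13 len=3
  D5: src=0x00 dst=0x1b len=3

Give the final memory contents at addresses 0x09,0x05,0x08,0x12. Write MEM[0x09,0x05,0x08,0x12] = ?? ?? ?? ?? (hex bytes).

MEM[0x09,0x05,0x08,0x12] = 5e b3 48 89

[0] 0x0f->0x07 len=8 : 4e 48 5e 89 ad 06 85 d2
[1] 0x09->0x19 len=4 : 5e 89 ad 06
[2] 0x08->0x10 len=3 : 48 5e 89
[3] 0x14->0x19 len=2 : 06 85
[4] 0x05->0x13 len=3 : b3 89 4e
[5] 0x00->0x1b len=3 : b4 77 8b
query mem[0x09]=0x5e, mem[0x05]=0xb3, mem[0x08]=0x48, mem[0x12]=0x89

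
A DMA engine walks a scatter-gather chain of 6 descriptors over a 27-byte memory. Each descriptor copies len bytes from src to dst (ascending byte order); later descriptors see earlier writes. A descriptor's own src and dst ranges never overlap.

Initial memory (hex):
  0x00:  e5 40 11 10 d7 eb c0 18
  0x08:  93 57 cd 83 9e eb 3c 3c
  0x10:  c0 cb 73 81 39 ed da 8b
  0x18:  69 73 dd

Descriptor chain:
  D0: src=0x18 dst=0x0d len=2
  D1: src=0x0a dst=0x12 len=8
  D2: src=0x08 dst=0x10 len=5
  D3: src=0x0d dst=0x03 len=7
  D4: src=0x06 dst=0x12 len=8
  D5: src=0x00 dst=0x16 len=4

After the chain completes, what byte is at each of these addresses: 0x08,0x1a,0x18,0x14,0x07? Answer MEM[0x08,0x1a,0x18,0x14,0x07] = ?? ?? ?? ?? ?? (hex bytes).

#0 dst[0x0d+2] := {0x69,0x73}
#1 dst[0x12+8] := {0xcd,0x83,0x9e,0x69,0x73,0x3c,0xc0,0xcb}
#2 dst[0x10+5] := {0x93,0x57,0xcd,0x83,0x9e}
#3 dst[0x03+7] := {0x69,0x73,0x3c,0x93,0x57,0xcd,0x83}
#4 dst[0x12+8] := {0x93,0x57,0xcd,0x83,0xcd,0x83,0x9e,0x69}
#5 dst[0x16+4] := {0xe5,0x40,0x11,0x69}
query mem[0x08]=0xcd, mem[0x1a]=0xdd, mem[0x18]=0x11, mem[0x14]=0xcd, mem[0x07]=0x57

MEM[0x08,0x1a,0x18,0x14,0x07] = cd dd 11 cd 57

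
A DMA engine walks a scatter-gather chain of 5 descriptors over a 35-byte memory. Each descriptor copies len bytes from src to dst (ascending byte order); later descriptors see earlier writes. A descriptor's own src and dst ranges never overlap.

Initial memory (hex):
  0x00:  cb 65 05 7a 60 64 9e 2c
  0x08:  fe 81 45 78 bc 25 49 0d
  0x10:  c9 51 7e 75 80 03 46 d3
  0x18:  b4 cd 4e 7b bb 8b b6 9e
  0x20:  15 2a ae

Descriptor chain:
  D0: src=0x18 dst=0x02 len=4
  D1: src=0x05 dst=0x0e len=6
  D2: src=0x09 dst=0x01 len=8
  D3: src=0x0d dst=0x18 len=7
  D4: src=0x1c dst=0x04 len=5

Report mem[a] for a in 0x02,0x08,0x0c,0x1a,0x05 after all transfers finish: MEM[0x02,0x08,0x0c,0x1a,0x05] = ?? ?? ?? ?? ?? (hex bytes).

MEM[0x02,0x08,0x0c,0x1a,0x05] = 45 15 bc 9e 81

#0 dst[0x02+4] := {0xb4,0xcd,0x4e,0x7b}
#1 dst[0x0e+6] := {0x7b,0x9e,0x2c,0xfe,0x81,0x45}
#2 dst[0x01+8] := {0x81,0x45,0x78,0xbc,0x25,0x7b,0x9e,0x2c}
#3 dst[0x18+7] := {0x25,0x7b,0x9e,0x2c,0xfe,0x81,0x45}
#4 dst[0x04+5] := {0xfe,0x81,0x45,0x9e,0x15}
query mem[0x02]=0x45, mem[0x08]=0x15, mem[0x0c]=0xbc, mem[0x1a]=0x9e, mem[0x05]=0x81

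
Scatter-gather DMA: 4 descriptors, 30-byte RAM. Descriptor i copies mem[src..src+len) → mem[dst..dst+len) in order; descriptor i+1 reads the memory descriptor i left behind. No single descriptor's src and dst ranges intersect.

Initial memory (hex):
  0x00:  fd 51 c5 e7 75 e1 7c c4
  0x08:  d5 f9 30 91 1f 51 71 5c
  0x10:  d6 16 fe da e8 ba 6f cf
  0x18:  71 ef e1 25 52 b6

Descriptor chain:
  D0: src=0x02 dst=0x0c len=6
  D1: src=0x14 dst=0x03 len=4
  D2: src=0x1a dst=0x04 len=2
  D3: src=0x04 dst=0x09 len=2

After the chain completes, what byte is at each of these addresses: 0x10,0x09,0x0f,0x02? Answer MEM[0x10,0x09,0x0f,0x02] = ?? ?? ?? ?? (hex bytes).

  after D0: wrote 6B at 0x0c = c5e775e17cc4
  after D1: wrote 4B at 0x03 = e8ba6fcf
  after D2: wrote 2B at 0x04 = e125
  after D3: wrote 2B at 0x09 = e125
query mem[0x10]=0x7c, mem[0x09]=0xe1, mem[0x0f]=0xe1, mem[0x02]=0xc5

MEM[0x10,0x09,0x0f,0x02] = 7c e1 e1 c5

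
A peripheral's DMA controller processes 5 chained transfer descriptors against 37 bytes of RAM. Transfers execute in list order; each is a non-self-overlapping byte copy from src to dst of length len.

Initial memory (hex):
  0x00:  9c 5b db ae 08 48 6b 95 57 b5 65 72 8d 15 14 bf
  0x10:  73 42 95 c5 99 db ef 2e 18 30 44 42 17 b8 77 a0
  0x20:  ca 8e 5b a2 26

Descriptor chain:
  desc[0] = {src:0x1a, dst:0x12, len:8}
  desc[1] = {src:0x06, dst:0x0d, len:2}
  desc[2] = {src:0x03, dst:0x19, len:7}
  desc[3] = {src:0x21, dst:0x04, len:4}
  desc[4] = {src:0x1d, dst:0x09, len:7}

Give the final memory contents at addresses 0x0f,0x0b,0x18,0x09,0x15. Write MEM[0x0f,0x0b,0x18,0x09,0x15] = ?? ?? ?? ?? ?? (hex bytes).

MEM[0x0f,0x0b,0x18,0x09,0x15] = a2 b5 ca 95 b8

D0: mem[0x12..0x19] <- [44 42 17 b8 77 a0 ca 8e]
D1: mem[0x0d..0x0e] <- [6b 95]
D2: mem[0x19..0x1f] <- [ae 08 48 6b 95 57 b5]
D3: mem[0x04..0x07] <- [8e 5b a2 26]
D4: mem[0x09..0x0f] <- [95 57 b5 ca 8e 5b a2]
query mem[0x0f]=0xa2, mem[0x0b]=0xb5, mem[0x18]=0xca, mem[0x09]=0x95, mem[0x15]=0xb8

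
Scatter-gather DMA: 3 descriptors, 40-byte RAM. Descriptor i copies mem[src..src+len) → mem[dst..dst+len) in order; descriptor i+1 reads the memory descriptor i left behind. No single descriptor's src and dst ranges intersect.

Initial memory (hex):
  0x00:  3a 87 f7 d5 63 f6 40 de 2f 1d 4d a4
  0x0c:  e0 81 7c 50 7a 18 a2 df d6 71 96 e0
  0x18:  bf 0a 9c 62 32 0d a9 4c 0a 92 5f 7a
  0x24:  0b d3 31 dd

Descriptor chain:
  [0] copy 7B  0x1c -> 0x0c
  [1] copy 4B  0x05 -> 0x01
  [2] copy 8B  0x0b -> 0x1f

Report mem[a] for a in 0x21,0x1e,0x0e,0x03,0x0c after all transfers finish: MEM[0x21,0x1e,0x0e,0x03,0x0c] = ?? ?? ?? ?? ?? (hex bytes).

  after D0: wrote 7B at 0x0c = 320da94c0a925f
  after D1: wrote 4B at 0x01 = f640de2f
  after D2: wrote 8B at 0x1f = a4320da94c0a925f
query mem[0x21]=0x0d, mem[0x1e]=0xa9, mem[0x0e]=0xa9, mem[0x03]=0xde, mem[0x0c]=0x32

MEM[0x21,0x1e,0x0e,0x03,0x0c] = 0d a9 a9 de 32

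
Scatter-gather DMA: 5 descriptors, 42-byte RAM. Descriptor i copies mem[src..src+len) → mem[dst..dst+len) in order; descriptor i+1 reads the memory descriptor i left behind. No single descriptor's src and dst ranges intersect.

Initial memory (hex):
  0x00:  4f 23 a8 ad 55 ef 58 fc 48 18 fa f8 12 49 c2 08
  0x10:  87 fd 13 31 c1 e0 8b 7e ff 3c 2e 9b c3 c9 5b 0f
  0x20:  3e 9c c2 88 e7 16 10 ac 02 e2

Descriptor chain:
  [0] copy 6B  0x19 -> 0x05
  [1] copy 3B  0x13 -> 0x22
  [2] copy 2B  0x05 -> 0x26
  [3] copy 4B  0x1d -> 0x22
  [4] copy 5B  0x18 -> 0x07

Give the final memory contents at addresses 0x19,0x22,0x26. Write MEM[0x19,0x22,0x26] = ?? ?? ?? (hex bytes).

D0: mem[0x05..0x0a] <- [3c 2e 9b c3 c9 5b]
D1: mem[0x22..0x24] <- [31 c1 e0]
D2: mem[0x26..0x27] <- [3c 2e]
D3: mem[0x22..0x25] <- [c9 5b 0f 3e]
D4: mem[0x07..0x0b] <- [ff 3c 2e 9b c3]
query mem[0x19]=0x3c, mem[0x22]=0xc9, mem[0x26]=0x3c

MEM[0x19,0x22,0x26] = 3c c9 3c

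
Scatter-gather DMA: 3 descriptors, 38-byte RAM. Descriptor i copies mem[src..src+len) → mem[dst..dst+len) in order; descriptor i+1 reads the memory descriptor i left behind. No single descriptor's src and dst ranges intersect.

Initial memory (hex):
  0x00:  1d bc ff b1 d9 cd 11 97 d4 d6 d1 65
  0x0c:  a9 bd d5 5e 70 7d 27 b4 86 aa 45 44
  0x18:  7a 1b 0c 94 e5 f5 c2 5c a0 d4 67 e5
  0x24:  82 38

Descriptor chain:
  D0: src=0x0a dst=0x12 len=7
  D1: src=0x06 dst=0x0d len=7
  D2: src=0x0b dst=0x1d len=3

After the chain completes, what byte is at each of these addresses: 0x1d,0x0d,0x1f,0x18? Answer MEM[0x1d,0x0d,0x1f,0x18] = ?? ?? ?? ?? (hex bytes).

MEM[0x1d,0x0d,0x1f,0x18] = 65 11 11 70

[0] 0x0a->0x12 len=7 : d1 65 a9 bd d5 5e 70
[1] 0x06->0x0d len=7 : 11 97 d4 d6 d1 65 a9
[2] 0x0b->0x1d len=3 : 65 a9 11
query mem[0x1d]=0x65, mem[0x0d]=0x11, mem[0x1f]=0x11, mem[0x18]=0x70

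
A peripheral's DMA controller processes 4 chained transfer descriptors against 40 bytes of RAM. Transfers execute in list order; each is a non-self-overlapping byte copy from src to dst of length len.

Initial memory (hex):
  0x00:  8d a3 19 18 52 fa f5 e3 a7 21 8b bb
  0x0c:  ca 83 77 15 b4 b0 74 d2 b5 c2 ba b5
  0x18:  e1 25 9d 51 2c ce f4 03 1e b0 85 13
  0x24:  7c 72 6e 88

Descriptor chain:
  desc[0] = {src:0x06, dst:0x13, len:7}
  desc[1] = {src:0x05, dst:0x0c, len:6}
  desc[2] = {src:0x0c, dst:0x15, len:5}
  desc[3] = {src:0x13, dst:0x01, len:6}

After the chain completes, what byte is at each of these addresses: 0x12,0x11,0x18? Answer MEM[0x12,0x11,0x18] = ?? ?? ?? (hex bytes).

D0: mem[0x13..0x19] <- [f5 e3 a7 21 8b bb ca]
D1: mem[0x0c..0x11] <- [fa f5 e3 a7 21 8b]
D2: mem[0x15..0x19] <- [fa f5 e3 a7 21]
D3: mem[0x01..0x06] <- [f5 e3 fa f5 e3 a7]
query mem[0x12]=0x74, mem[0x11]=0x8b, mem[0x18]=0xa7

MEM[0x12,0x11,0x18] = 74 8b a7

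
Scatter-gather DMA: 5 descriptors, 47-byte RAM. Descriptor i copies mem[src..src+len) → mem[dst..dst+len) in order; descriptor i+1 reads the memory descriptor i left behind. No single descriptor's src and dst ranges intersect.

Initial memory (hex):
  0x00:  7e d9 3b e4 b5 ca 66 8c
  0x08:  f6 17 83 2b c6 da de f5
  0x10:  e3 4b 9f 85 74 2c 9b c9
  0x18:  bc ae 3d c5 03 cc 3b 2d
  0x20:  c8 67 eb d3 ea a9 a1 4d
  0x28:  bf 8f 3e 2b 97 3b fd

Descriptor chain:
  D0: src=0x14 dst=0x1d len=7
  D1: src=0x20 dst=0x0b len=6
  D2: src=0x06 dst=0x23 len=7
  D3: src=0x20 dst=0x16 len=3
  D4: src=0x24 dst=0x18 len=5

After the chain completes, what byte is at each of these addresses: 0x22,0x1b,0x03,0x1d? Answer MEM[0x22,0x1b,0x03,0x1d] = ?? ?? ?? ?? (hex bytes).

MEM[0x22,0x1b,0x03,0x1d] = ae 83 e4 74

D0: mem[0x1d..0x23] <- [74 2c 9b c9 bc ae 3d]
D1: mem[0x0b..0x10] <- [c9 bc ae 3d ea a9]
D2: mem[0x23..0x29] <- [66 8c f6 17 83 c9 bc]
D3: mem[0x16..0x18] <- [c9 bc ae]
D4: mem[0x18..0x1c] <- [8c f6 17 83 c9]
query mem[0x22]=0xae, mem[0x1b]=0x83, mem[0x03]=0xe4, mem[0x1d]=0x74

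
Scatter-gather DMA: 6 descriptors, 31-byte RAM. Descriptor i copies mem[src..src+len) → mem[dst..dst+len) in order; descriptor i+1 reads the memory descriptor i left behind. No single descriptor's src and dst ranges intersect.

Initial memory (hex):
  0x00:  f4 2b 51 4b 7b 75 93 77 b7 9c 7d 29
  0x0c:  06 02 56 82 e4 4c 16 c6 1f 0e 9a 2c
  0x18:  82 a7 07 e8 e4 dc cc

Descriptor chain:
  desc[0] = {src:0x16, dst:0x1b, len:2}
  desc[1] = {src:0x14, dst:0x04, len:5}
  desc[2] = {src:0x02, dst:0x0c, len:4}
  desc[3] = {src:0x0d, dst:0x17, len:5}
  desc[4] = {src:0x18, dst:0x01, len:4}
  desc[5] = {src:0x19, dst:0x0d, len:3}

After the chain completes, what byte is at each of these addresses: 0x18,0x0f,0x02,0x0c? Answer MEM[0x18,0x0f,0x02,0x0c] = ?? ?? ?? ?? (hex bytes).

[0] 0x16->0x1b len=2 : 9a 2c
[1] 0x14->0x04 len=5 : 1f 0e 9a 2c 82
[2] 0x02->0x0c len=4 : 51 4b 1f 0e
[3] 0x0d->0x17 len=5 : 4b 1f 0e e4 4c
[4] 0x18->0x01 len=4 : 1f 0e e4 4c
[5] 0x19->0x0d len=3 : 0e e4 4c
query mem[0x18]=0x1f, mem[0x0f]=0x4c, mem[0x02]=0x0e, mem[0x0c]=0x51

MEM[0x18,0x0f,0x02,0x0c] = 1f 4c 0e 51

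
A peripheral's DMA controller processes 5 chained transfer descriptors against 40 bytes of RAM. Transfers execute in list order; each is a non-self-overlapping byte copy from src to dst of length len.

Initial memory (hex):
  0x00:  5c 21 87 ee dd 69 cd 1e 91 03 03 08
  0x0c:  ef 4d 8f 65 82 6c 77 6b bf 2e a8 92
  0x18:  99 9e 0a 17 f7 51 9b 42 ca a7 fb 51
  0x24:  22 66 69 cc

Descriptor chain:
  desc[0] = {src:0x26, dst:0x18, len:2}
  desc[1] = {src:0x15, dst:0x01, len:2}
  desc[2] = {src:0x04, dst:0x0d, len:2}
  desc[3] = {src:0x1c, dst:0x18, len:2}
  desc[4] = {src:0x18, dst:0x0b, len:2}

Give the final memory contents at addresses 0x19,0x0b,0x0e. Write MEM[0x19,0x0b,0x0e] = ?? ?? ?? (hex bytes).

MEM[0x19,0x0b,0x0e] = 51 f7 69

  after D0: wrote 2B at 0x18 = 69cc
  after D1: wrote 2B at 0x01 = 2ea8
  after D2: wrote 2B at 0x0d = dd69
  after D3: wrote 2B at 0x18 = f751
  after D4: wrote 2B at 0x0b = f751
query mem[0x19]=0x51, mem[0x0b]=0xf7, mem[0x0e]=0x69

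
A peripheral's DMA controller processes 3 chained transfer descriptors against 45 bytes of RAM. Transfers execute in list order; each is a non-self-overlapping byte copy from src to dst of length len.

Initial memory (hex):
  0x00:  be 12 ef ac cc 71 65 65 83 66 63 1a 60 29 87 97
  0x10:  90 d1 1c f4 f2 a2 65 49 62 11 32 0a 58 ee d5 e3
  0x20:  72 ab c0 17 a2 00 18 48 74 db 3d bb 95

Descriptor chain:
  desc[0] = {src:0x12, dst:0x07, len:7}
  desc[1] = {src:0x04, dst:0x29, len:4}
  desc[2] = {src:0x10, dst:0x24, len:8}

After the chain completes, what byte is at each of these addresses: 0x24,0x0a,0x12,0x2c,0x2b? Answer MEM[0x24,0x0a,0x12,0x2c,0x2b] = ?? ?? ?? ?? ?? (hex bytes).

  after D0: wrote 7B at 0x07 = 1cf4f2a2654962
  after D1: wrote 4B at 0x29 = cc71651c
  after D2: wrote 8B at 0x24 = 90d11cf4f2a26549
query mem[0x24]=0x90, mem[0x0a]=0xa2, mem[0x12]=0x1c, mem[0x2c]=0x1c, mem[0x2b]=0x49

MEM[0x24,0x0a,0x12,0x2c,0x2b] = 90 a2 1c 1c 49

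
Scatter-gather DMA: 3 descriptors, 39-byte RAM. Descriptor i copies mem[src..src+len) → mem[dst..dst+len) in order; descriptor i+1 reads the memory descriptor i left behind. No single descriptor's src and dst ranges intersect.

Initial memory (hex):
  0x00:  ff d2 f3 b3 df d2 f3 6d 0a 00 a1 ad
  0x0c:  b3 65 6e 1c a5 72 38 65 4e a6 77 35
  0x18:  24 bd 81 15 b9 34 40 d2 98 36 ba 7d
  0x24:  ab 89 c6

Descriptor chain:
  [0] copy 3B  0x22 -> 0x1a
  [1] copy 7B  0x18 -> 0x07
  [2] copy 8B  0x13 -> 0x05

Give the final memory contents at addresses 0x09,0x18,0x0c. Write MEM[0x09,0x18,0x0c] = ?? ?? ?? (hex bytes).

MEM[0x09,0x18,0x0c] = 35 24 ba

#0 dst[0x1a+3] := {0xba,0x7d,0xab}
#1 dst[0x07+7] := {0x24,0xbd,0xba,0x7d,0xab,0x34,0x40}
#2 dst[0x05+8] := {0x65,0x4e,0xa6,0x77,0x35,0x24,0xbd,0xba}
query mem[0x09]=0x35, mem[0x18]=0x24, mem[0x0c]=0xba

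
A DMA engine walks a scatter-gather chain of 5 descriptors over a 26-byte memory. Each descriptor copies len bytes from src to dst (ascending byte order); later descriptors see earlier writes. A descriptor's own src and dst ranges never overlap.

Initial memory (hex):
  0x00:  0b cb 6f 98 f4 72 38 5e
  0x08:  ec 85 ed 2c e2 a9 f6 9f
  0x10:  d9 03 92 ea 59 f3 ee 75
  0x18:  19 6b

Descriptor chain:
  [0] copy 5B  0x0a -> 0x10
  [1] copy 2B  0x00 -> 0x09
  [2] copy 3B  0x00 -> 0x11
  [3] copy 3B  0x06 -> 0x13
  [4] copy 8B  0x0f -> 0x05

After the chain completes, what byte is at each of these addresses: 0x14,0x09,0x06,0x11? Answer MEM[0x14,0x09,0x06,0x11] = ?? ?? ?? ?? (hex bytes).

MEM[0x14,0x09,0x06,0x11] = 5e 38 ed 0b

[0] 0x0a->0x10 len=5 : ed 2c e2 a9 f6
[1] 0x00->0x09 len=2 : 0b cb
[2] 0x00->0x11 len=3 : 0b cb 6f
[3] 0x06->0x13 len=3 : 38 5e ec
[4] 0x0f->0x05 len=8 : 9f ed 0b cb 38 5e ec ee
query mem[0x14]=0x5e, mem[0x09]=0x38, mem[0x06]=0xed, mem[0x11]=0x0b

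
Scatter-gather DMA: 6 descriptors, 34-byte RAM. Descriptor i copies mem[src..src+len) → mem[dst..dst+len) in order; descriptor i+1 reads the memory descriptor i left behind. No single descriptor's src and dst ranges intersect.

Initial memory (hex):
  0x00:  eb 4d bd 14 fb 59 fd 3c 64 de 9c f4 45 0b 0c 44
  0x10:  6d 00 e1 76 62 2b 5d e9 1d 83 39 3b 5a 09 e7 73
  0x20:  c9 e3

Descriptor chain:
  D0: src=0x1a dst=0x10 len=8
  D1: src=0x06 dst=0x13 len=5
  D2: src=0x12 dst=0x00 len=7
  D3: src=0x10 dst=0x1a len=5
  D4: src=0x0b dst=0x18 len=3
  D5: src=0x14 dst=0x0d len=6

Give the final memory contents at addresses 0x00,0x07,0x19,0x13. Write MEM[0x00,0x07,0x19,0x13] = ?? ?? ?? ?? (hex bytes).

MEM[0x00,0x07,0x19,0x13] = 5a 3c 45 fd

D0: mem[0x10..0x17] <- [39 3b 5a 09 e7 73 c9 e3]
D1: mem[0x13..0x17] <- [fd 3c 64 de 9c]
D2: mem[0x00..0x06] <- [5a fd 3c 64 de 9c 1d]
D3: mem[0x1a..0x1e] <- [39 3b 5a fd 3c]
D4: mem[0x18..0x1a] <- [f4 45 0b]
D5: mem[0x0d..0x12] <- [3c 64 de 9c f4 45]
query mem[0x00]=0x5a, mem[0x07]=0x3c, mem[0x19]=0x45, mem[0x13]=0xfd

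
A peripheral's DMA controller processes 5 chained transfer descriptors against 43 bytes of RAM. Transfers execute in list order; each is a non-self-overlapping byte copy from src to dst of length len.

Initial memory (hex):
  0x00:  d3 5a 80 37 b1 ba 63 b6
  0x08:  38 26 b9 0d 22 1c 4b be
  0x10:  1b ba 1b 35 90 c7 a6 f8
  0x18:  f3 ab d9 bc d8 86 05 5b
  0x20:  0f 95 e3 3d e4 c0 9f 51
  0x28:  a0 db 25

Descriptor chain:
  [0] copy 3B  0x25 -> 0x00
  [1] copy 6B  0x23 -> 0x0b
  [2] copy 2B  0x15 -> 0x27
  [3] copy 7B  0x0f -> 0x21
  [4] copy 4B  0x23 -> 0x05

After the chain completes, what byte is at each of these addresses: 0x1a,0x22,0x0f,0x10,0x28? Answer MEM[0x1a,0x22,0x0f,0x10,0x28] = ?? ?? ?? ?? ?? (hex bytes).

#0 dst[0x00+3] := {0xc0,0x9f,0x51}
#1 dst[0x0b+6] := {0x3d,0xe4,0xc0,0x9f,0x51,0xa0}
#2 dst[0x27+2] := {0xc7,0xa6}
#3 dst[0x21+7] := {0x51,0xa0,0xba,0x1b,0x35,0x90,0xc7}
#4 dst[0x05+4] := {0xba,0x1b,0x35,0x90}
query mem[0x1a]=0xd9, mem[0x22]=0xa0, mem[0x0f]=0x51, mem[0x10]=0xa0, mem[0x28]=0xa6

MEM[0x1a,0x22,0x0f,0x10,0x28] = d9 a0 51 a0 a6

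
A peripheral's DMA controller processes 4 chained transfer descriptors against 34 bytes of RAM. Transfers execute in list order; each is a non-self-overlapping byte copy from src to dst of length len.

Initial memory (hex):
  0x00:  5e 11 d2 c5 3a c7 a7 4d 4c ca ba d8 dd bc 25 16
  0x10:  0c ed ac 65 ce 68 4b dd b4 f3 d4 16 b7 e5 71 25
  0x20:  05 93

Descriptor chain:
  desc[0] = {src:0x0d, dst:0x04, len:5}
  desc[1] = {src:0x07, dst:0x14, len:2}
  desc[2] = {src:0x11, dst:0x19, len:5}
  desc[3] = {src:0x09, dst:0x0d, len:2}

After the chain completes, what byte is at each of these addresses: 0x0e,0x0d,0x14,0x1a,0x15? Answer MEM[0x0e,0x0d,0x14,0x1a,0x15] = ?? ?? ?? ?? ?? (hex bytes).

MEM[0x0e,0x0d,0x14,0x1a,0x15] = ba ca 0c ac ed

#0 dst[0x04+5] := {0xbc,0x25,0x16,0x0c,0xed}
#1 dst[0x14+2] := {0x0c,0xed}
#2 dst[0x19+5] := {0xed,0xac,0x65,0x0c,0xed}
#3 dst[0x0d+2] := {0xca,0xba}
query mem[0x0e]=0xba, mem[0x0d]=0xca, mem[0x14]=0x0c, mem[0x1a]=0xac, mem[0x15]=0xed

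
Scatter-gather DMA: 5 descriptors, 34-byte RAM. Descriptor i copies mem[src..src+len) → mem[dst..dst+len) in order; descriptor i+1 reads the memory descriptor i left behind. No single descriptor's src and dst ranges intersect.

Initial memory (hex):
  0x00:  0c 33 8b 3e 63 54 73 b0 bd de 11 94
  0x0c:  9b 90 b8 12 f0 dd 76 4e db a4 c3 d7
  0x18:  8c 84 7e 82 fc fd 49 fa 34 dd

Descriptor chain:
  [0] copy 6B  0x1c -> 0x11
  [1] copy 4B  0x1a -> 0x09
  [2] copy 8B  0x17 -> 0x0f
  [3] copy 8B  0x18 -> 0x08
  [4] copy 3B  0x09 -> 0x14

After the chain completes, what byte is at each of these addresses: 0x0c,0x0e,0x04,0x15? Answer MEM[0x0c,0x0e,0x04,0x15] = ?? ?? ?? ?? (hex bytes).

MEM[0x0c,0x0e,0x04,0x15] = fc 49 63 7e

#0 dst[0x11+6] := {0xfc,0xfd,0x49,0xfa,0x34,0xdd}
#1 dst[0x09+4] := {0x7e,0x82,0xfc,0xfd}
#2 dst[0x0f+8] := {0xd7,0x8c,0x84,0x7e,0x82,0xfc,0xfd,0x49}
#3 dst[0x08+8] := {0x8c,0x84,0x7e,0x82,0xfc,0xfd,0x49,0xfa}
#4 dst[0x14+3] := {0x84,0x7e,0x82}
query mem[0x0c]=0xfc, mem[0x0e]=0x49, mem[0x04]=0x63, mem[0x15]=0x7e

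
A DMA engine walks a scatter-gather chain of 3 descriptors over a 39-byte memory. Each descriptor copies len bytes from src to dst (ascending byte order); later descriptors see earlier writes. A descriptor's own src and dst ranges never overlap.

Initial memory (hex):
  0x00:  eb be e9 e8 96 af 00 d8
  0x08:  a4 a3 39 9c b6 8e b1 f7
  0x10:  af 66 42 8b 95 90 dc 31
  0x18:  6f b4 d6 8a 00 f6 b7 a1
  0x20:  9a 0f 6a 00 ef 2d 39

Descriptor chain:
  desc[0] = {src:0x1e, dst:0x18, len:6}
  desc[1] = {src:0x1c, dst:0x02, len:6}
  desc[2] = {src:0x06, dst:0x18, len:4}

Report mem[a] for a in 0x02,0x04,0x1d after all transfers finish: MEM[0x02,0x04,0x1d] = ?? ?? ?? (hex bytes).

MEM[0x02,0x04,0x1d] = 6a b7 00

[0] 0x1e->0x18 len=6 : b7 a1 9a 0f 6a 00
[1] 0x1c->0x02 len=6 : 6a 00 b7 a1 9a 0f
[2] 0x06->0x18 len=4 : 9a 0f a4 a3
query mem[0x02]=0x6a, mem[0x04]=0xb7, mem[0x1d]=0x00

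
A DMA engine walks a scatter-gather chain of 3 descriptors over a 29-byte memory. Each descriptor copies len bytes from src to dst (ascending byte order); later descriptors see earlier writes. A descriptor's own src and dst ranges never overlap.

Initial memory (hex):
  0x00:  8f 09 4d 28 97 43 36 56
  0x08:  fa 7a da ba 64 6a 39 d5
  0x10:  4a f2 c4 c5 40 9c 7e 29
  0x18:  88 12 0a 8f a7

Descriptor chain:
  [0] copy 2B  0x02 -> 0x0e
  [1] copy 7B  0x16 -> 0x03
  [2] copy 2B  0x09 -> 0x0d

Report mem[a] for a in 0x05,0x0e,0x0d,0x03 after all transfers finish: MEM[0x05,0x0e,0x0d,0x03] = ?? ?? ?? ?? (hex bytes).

MEM[0x05,0x0e,0x0d,0x03] = 88 da a7 7e

#0 dst[0x0e+2] := {0x4d,0x28}
#1 dst[0x03+7] := {0x7e,0x29,0x88,0x12,0x0a,0x8f,0xa7}
#2 dst[0x0d+2] := {0xa7,0xda}
query mem[0x05]=0x88, mem[0x0e]=0xda, mem[0x0d]=0xa7, mem[0x03]=0x7e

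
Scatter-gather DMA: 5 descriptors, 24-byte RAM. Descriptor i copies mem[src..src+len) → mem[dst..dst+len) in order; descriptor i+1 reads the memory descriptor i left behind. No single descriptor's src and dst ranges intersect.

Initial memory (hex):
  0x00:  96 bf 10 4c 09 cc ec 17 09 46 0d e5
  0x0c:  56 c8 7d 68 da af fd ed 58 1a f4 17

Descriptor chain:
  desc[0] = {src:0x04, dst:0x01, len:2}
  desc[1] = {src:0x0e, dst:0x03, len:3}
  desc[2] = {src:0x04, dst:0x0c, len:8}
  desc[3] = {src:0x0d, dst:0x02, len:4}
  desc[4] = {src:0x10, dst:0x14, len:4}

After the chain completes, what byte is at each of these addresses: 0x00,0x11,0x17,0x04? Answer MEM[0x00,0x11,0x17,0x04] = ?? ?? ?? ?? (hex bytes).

D0: mem[0x01..0x02] <- [09 cc]
D1: mem[0x03..0x05] <- [7d 68 da]
D2: mem[0x0c..0x13] <- [68 da ec 17 09 46 0d e5]
D3: mem[0x02..0x05] <- [da ec 17 09]
D4: mem[0x14..0x17] <- [09 46 0d e5]
query mem[0x00]=0x96, mem[0x11]=0x46, mem[0x17]=0xe5, mem[0x04]=0x17

MEM[0x00,0x11,0x17,0x04] = 96 46 e5 17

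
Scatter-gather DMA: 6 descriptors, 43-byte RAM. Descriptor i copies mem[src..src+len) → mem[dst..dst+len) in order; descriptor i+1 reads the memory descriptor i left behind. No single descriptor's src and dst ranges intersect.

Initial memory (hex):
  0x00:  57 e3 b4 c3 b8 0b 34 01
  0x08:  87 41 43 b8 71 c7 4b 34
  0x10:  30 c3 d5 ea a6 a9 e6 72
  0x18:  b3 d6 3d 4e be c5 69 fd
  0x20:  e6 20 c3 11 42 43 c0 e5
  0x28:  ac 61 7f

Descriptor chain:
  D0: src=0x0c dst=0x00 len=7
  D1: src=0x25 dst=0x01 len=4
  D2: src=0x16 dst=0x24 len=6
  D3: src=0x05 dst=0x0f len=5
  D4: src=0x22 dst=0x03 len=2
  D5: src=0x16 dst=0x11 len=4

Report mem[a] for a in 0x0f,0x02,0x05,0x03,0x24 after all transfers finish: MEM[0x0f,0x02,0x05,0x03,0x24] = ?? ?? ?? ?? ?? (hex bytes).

MEM[0x0f,0x02,0x05,0x03,0x24] = c3 c0 c3 c3 e6

#0 dst[0x00+7] := {0x71,0xc7,0x4b,0x34,0x30,0xc3,0xd5}
#1 dst[0x01+4] := {0x43,0xc0,0xe5,0xac}
#2 dst[0x24+6] := {0xe6,0x72,0xb3,0xd6,0x3d,0x4e}
#3 dst[0x0f+5] := {0xc3,0xd5,0x01,0x87,0x41}
#4 dst[0x03+2] := {0xc3,0x11}
#5 dst[0x11+4] := {0xe6,0x72,0xb3,0xd6}
query mem[0x0f]=0xc3, mem[0x02]=0xc0, mem[0x05]=0xc3, mem[0x03]=0xc3, mem[0x24]=0xe6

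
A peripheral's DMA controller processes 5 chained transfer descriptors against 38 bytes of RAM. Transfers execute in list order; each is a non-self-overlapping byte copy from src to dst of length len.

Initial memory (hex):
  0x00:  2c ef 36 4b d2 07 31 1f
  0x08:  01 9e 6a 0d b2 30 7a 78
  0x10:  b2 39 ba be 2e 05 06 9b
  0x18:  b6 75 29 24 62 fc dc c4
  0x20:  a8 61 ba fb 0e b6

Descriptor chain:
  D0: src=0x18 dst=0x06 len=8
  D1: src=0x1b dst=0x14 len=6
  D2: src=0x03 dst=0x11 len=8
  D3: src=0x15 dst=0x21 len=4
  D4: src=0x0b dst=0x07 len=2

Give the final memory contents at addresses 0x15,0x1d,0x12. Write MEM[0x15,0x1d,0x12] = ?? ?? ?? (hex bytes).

  after D0: wrote 8B at 0x06 = b675292462fcdcc4
  after D1: wrote 6B at 0x14 = 2462fcdcc4a8
  after D2: wrote 8B at 0x11 = 4bd207b675292462
  after D3: wrote 4B at 0x21 = 75292462
  after D4: wrote 2B at 0x07 = fcdc
query mem[0x15]=0x75, mem[0x1d]=0xfc, mem[0x12]=0xd2

MEM[0x15,0x1d,0x12] = 75 fc d2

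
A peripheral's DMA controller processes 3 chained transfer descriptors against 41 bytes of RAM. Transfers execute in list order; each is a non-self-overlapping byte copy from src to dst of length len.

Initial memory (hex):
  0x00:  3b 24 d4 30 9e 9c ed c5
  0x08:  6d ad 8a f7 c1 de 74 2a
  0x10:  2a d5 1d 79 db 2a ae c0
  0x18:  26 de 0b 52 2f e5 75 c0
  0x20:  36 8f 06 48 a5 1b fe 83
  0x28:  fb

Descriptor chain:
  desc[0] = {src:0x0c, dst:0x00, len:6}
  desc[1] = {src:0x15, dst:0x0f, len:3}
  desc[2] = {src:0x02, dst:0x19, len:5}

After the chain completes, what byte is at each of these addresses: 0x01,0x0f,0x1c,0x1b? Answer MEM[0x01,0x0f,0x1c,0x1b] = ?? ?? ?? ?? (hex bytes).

[0] 0x0c->0x00 len=6 : c1 de 74 2a 2a d5
[1] 0x15->0x0f len=3 : 2a ae c0
[2] 0x02->0x19 len=5 : 74 2a 2a d5 ed
query mem[0x01]=0xde, mem[0x0f]=0x2a, mem[0x1c]=0xd5, mem[0x1b]=0x2a

MEM[0x01,0x0f,0x1c,0x1b] = de 2a d5 2a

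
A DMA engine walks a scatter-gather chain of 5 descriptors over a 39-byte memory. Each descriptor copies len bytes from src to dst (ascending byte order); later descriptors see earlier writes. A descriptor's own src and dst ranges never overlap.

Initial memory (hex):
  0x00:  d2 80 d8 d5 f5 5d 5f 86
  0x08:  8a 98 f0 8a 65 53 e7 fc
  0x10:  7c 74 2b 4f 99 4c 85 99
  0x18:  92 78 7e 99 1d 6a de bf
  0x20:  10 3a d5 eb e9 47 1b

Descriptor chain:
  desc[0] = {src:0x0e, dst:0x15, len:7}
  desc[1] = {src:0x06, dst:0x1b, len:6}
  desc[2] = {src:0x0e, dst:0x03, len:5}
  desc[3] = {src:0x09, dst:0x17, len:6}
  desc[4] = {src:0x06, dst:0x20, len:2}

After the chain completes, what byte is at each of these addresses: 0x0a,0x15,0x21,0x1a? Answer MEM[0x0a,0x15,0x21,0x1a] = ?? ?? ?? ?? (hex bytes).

MEM[0x0a,0x15,0x21,0x1a] = f0 e7 2b 65

[0] 0x0e->0x15 len=7 : e7 fc 7c 74 2b 4f 99
[1] 0x06->0x1b len=6 : 5f 86 8a 98 f0 8a
[2] 0x0e->0x03 len=5 : e7 fc 7c 74 2b
[3] 0x09->0x17 len=6 : 98 f0 8a 65 53 e7
[4] 0x06->0x20 len=2 : 74 2b
query mem[0x0a]=0xf0, mem[0x15]=0xe7, mem[0x21]=0x2b, mem[0x1a]=0x65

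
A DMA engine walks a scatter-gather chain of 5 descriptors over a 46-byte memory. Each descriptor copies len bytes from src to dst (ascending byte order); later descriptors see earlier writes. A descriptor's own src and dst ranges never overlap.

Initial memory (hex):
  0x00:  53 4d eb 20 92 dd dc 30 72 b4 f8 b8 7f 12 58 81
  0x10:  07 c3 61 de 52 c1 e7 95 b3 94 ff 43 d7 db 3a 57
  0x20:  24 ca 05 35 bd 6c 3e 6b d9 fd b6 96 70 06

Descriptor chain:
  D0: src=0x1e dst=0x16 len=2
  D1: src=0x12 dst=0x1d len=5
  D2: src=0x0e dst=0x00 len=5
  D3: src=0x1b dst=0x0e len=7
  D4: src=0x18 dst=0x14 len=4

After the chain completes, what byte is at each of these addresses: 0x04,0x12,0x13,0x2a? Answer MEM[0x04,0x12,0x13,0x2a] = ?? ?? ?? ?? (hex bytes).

[0] 0x1e->0x16 len=2 : 3a 57
[1] 0x12->0x1d len=5 : 61 de 52 c1 3a
[2] 0x0e->0x00 len=5 : 58 81 07 c3 61
[3] 0x1b->0x0e len=7 : 43 d7 61 de 52 c1 3a
[4] 0x18->0x14 len=4 : b3 94 ff 43
query mem[0x04]=0x61, mem[0x12]=0x52, mem[0x13]=0xc1, mem[0x2a]=0xb6

MEM[0x04,0x12,0x13,0x2a] = 61 52 c1 b6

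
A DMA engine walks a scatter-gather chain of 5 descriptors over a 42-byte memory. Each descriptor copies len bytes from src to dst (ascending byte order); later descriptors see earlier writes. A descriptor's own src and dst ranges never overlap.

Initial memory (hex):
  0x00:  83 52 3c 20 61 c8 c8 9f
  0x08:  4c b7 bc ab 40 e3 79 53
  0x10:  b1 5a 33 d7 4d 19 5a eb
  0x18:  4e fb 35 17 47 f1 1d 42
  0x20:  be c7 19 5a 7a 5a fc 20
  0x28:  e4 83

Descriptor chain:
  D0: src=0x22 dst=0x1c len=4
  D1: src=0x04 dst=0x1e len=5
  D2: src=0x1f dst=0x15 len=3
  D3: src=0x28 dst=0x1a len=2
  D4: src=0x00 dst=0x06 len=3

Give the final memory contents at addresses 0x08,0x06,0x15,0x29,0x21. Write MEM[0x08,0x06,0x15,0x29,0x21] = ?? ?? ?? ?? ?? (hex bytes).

#0 dst[0x1c+4] := {0x19,0x5a,0x7a,0x5a}
#1 dst[0x1e+5] := {0x61,0xc8,0xc8,0x9f,0x4c}
#2 dst[0x15+3] := {0xc8,0xc8,0x9f}
#3 dst[0x1a+2] := {0xe4,0x83}
#4 dst[0x06+3] := {0x83,0x52,0x3c}
query mem[0x08]=0x3c, mem[0x06]=0x83, mem[0x15]=0xc8, mem[0x29]=0x83, mem[0x21]=0x9f

MEM[0x08,0x06,0x15,0x29,0x21] = 3c 83 c8 83 9f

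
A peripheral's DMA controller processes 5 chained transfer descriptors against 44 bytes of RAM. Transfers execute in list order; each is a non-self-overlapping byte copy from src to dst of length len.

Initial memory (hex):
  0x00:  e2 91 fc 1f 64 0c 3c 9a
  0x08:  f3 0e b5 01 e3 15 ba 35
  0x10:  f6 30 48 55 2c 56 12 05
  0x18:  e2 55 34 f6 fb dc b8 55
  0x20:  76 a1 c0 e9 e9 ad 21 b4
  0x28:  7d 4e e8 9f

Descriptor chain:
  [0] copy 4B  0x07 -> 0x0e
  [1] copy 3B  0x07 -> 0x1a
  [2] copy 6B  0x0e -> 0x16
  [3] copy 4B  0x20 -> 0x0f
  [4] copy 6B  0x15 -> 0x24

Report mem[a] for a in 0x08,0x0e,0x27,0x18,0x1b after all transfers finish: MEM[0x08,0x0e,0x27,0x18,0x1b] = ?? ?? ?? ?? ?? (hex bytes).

MEM[0x08,0x0e,0x27,0x18,0x1b] = f3 9a 0e 0e 55

#0 dst[0x0e+4] := {0x9a,0xf3,0x0e,0xb5}
#1 dst[0x1a+3] := {0x9a,0xf3,0x0e}
#2 dst[0x16+6] := {0x9a,0xf3,0x0e,0xb5,0x48,0x55}
#3 dst[0x0f+4] := {0x76,0xa1,0xc0,0xe9}
#4 dst[0x24+6] := {0x56,0x9a,0xf3,0x0e,0xb5,0x48}
query mem[0x08]=0xf3, mem[0x0e]=0x9a, mem[0x27]=0x0e, mem[0x18]=0x0e, mem[0x1b]=0x55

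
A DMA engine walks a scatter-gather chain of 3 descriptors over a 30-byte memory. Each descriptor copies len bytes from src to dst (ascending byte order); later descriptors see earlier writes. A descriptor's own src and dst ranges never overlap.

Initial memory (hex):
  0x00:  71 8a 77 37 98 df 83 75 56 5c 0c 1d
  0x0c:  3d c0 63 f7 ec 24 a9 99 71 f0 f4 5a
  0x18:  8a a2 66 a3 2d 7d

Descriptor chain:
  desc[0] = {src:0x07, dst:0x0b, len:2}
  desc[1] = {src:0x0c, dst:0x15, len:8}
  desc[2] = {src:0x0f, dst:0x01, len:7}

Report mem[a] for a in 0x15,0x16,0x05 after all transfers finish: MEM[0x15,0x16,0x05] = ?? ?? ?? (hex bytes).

MEM[0x15,0x16,0x05] = 56 c0 99

[0] 0x07->0x0b len=2 : 75 56
[1] 0x0c->0x15 len=8 : 56 c0 63 f7 ec 24 a9 99
[2] 0x0f->0x01 len=7 : f7 ec 24 a9 99 71 56
query mem[0x15]=0x56, mem[0x16]=0xc0, mem[0x05]=0x99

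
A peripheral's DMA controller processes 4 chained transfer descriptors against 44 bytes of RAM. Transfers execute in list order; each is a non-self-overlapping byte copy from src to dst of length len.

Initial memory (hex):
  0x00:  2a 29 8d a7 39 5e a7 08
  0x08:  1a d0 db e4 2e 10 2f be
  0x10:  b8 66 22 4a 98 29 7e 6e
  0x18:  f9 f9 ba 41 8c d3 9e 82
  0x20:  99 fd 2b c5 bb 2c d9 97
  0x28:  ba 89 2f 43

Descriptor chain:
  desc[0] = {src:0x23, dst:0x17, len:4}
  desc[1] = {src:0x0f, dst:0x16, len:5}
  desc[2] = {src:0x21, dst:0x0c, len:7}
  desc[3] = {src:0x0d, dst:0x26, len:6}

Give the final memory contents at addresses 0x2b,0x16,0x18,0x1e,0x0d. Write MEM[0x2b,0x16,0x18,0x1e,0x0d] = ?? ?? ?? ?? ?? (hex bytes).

MEM[0x2b,0x16,0x18,0x1e,0x0d] = 97 be 66 9e 2b

[0] 0x23->0x17 len=4 : c5 bb 2c d9
[1] 0x0f->0x16 len=5 : be b8 66 22 4a
[2] 0x21->0x0c len=7 : fd 2b c5 bb 2c d9 97
[3] 0x0d->0x26 len=6 : 2b c5 bb 2c d9 97
query mem[0x2b]=0x97, mem[0x16]=0xbe, mem[0x18]=0x66, mem[0x1e]=0x9e, mem[0x0d]=0x2b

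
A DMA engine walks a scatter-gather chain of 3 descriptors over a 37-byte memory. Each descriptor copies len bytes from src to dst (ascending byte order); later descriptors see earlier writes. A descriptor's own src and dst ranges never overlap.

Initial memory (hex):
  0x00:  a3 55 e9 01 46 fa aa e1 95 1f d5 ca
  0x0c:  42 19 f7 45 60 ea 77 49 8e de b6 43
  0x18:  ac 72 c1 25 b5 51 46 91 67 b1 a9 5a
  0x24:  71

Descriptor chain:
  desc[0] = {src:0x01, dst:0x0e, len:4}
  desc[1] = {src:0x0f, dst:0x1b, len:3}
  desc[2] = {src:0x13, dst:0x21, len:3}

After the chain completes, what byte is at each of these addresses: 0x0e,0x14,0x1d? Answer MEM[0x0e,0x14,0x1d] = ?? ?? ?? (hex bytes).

MEM[0x0e,0x14,0x1d] = 55 8e 46

[0] 0x01->0x0e len=4 : 55 e9 01 46
[1] 0x0f->0x1b len=3 : e9 01 46
[2] 0x13->0x21 len=3 : 49 8e de
query mem[0x0e]=0x55, mem[0x14]=0x8e, mem[0x1d]=0x46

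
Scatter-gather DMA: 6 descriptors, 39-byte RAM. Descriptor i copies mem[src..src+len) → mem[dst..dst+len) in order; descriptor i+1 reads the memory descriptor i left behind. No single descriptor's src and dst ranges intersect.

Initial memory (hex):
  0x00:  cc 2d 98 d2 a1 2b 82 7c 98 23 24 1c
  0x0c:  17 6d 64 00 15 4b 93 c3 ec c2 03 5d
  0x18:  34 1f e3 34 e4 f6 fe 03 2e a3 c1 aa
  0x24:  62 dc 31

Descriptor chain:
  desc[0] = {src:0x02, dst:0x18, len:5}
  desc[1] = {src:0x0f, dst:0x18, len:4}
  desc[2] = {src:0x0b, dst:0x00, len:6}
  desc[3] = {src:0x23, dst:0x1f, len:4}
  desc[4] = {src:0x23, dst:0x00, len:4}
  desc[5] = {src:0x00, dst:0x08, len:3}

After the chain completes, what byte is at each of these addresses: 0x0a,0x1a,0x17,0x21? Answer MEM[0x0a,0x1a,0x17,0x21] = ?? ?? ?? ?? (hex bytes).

  after D0: wrote 5B at 0x18 = 98d2a12b82
  after D1: wrote 4B at 0x18 = 00154b93
  after D2: wrote 6B at 0x00 = 1c176d640015
  after D3: wrote 4B at 0x1f = aa62dc31
  after D4: wrote 4B at 0x00 = aa62dc31
  after D5: wrote 3B at 0x08 = aa62dc
query mem[0x0a]=0xdc, mem[0x1a]=0x4b, mem[0x17]=0x5d, mem[0x21]=0xdc

MEM[0x0a,0x1a,0x17,0x21] = dc 4b 5d dc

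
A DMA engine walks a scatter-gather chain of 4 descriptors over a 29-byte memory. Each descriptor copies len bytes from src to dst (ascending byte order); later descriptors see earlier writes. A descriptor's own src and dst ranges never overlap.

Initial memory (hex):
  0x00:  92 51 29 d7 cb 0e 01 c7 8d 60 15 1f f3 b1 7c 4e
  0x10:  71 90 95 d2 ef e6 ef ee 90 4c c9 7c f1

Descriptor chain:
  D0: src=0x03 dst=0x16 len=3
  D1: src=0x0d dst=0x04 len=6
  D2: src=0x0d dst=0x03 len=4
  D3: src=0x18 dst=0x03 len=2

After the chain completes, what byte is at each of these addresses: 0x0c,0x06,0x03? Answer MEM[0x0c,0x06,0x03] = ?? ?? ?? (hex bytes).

MEM[0x0c,0x06,0x03] = f3 71 0e

[0] 0x03->0x16 len=3 : d7 cb 0e
[1] 0x0d->0x04 len=6 : b1 7c 4e 71 90 95
[2] 0x0d->0x03 len=4 : b1 7c 4e 71
[3] 0x18->0x03 len=2 : 0e 4c
query mem[0x0c]=0xf3, mem[0x06]=0x71, mem[0x03]=0x0e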